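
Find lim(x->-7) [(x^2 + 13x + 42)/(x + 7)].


Direct substitution gives 0/0, so we factor the numerator.
Factor: (x^2 + 13x + 42) = (x + 7)(x + 6)
Cancel the common factor (x + 7):
(x^2 + 13x + 42)/(x + 7) = (x + 6)
Now substitute x = -7:
= (-7) - (-6) = -1

-1


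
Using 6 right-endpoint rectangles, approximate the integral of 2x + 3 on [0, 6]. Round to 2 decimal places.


Right Riemann sum uses right endpoints of each subinterval.
Interval: [0, 6], n = 6
dx = (6 - 0) / 6 = 1
Right endpoints: [1, 2, 3, 4, 5, 6]
f values: [5, 7, 9, 11, 13, 15]
Sum = dx * (sum of f values)
= 1 * 60
= 60 = 60.00

60.00


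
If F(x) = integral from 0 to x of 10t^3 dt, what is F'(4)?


By the Fundamental Theorem of Calculus (Part 1):
If F(x) = integral from 0 to x of f(t) dt, then F'(x) = f(x)
Here f(t) = 10t^3
So F'(x) = 10x^3
Evaluate at x = 4:
F'(4) = 10 * 4^3
= 10 * 64
= 640

640


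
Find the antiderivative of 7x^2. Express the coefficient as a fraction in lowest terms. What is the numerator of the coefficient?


Apply the power rule for integration:
integral of ax^n dx = a/(n+1) * x^(n+1) + C
integral of 7x^2 dx
= 7/3 * x^3 + C
The coefficient in lowest terms is 7/3, and its numerator is 7

7


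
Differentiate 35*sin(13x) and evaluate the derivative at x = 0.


Apply the chain rule to differentiate 35*sin(13x):
d/dx [35*sin(13x)]
= 35 * cos(13x) * d/dx(13x)
= 35 * 13 * cos(13x)
= 455 * cos(13x)
Evaluate at x = 0:
= 455 * cos(0)
= 455 * 1
= 455

455


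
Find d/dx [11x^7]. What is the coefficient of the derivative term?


We apply the power rule: d/dx [ax^n] = a*n * x^(n-1)
d/dx [11x^7]
= 11 * 7 * x^(7-1)
= 77x^6
The coefficient is 77

77


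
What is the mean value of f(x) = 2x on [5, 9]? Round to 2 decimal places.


Average value = 1/(b-a) * integral from a to b of f(x) dx
First compute the integral of 2x:
F(x) = x^2
F(9) = 1 * 81 + 0 * 9 = 81
F(5) = 1 * 25 + 0 * 5 = 25
Integral = 81 - 25 = 56
Average = 56 / (9 - 5) = 56 / 4
= 14 = 14.00

14.00


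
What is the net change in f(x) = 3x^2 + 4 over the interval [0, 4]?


Net change = f(b) - f(a)
f(x) = 3x^2 + 4
Compute f(4):
f(4) = 3 * 4^2 + 0 * 4 + 4
= 48 + 0 + 4
= 52
Compute f(0):
f(0) = 3 * 0^2 + 0 * 0 + 4
= 0 + 0 + 4
= 4
Net change = 52 - 4 = 48

48


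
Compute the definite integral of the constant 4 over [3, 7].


The integral of a constant k over [a, b] equals k * (b - a).
integral from 3 to 7 of 4 dx
= 4 * (7 - 3)
= 4 * 4
= 16

16


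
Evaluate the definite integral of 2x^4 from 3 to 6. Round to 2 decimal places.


Find the antiderivative of 2x^4:
F(x) = 2/5 * x^5
Apply the Fundamental Theorem of Calculus:
F(6) - F(3)
= 2/5 * 6^5 - 2/5 * 3^5
= 2/5 * (7776 - 243)
= 2/5 * 7533
= 15066/5 = 3013.20

3013.20


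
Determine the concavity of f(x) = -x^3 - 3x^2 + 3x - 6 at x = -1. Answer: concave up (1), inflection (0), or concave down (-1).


Concavity is determined by the sign of f''(x).
f(x) = -x^3 - 3x^2 + 3x - 6
f'(x) = -3x^2 - 6x + 3
f''(x) = -6x - 6
f''(-1) = -6 * (-1) - 6
= 6 - 6
= 0
f''(-1) = 0, and f''(x) is linear with nonzero slope -6, so f'' changes sign at x = -1. Hence the function is at an inflection point (0)

0


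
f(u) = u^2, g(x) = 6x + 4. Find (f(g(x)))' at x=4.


Using the chain rule: (f(g(x)))' = f'(g(x)) * g'(x)
First, find g(4):
g(4) = 6 * 4 + 4 = 28
Next, f'(u) = 2u
And g'(x) = 6
So f'(g(4)) * g'(4)
= 2 * 28 * 6
= 336

336


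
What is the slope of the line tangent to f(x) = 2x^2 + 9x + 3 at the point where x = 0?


The slope of the tangent line equals f'(x) at the point.
f(x) = 2x^2 + 9x + 3
f'(x) = 4x + 9
At x = 0:
f'(0) = 4 * 0 + 9
= 0 + 9
= 9

9


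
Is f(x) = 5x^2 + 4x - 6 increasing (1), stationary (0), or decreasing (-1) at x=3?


Compute f'(x) to determine behavior:
f'(x) = 10x + 4
f'(3) = 10 * 3 + 4
= 30 + 4
= 34
Since f'(3) > 0, the function is increasing (1)

1


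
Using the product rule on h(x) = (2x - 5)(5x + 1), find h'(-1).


Let u(x) = 2x - 5 and v(x) = 5x + 1
u'(x) = 2
v'(x) = 5
Product rule: h'(x) = u'(x)*v(x) + u(x)*v'(x)
= 2 * (5x + 1) + (2x - 5) * 5
At x = -1:
u(-1) = 2 * (-1) - 5 = -7
v(-1) = 5 * (-1) + 1 = -4
h'(-1) = 2 * (-4) + (-7) * 5
= -8 - 35
= -43

-43


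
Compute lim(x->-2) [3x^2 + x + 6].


Since polynomials are continuous, we use direct substitution.
lim(x->-2) of 3x^2 + x + 6
= 3 * (-2)^2 + 1 * (-2) + 6
= 12 - 2 + 6
= 16

16


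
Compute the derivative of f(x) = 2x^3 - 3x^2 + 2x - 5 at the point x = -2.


Differentiate f(x) = 2x^3 - 3x^2 + 2x - 5 term by term:
f'(x) = 6x^2 - 6x + 2
Substitute x = -2:
f'(-2) = 6 * (-2)^2 - 6 * (-2) + 2
= 24 + 12 + 2
= 38

38


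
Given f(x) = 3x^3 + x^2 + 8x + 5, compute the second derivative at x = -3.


First derivative:
f'(x) = 9x^2 + 2x + 8
Second derivative:
f''(x) = 18x + 2
Substitute x = -3:
f''(-3) = 18 * (-3) + 2
= -54 + 2
= -52

-52


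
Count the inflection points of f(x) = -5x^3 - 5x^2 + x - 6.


Inflection points occur where f''(x) = 0 and concavity changes.
f(x) = -5x^3 - 5x^2 + x - 6
f'(x) = -15x^2 - 10x + 1
f''(x) = -30x - 10
Set f''(x) = 0:
-30x - 10 = 0
x = 10 / (-30) = -1/3
Since f''(x) is linear (degree 1), it changes sign at this point.
Therefore there is exactly 1 inflection point.

1


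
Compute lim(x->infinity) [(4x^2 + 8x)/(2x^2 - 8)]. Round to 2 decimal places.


For limits at infinity with equal-degree polynomials,
we compare leading coefficients.
Numerator leading term: 4x^2
Denominator leading term: 2x^2
Divide both by x^2:
lim = (4 + 8/x) / (2 - 8/x^2)
As x -> infinity, the 1/x and 1/x^2 terms vanish:
= 4/2 = 2 = 2.00

2.00


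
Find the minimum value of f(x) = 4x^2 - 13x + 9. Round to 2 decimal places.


For a quadratic f(x) = ax^2 + bx + c with a > 0, the minimum is at the vertex.
Vertex x-coordinate: x = -b/(2a)
x = -(-13) / (2 * 4)
x = 13/8
Substitute back to find the minimum value:
f(13/8) = 4 * (13/8)^2 - 13 * (13/8) + 9
= 169/16 - 169/8 + 9
= -25/16 ≈ -1.56

-1.56


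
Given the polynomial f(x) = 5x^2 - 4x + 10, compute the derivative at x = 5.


Differentiate term by term using power and sum rules:
f(x) = 5x^2 - 4x + 10
f'(x) = 10x - 4
Substitute x = 5:
f'(5) = 10 * 5 - 4
= 50 - 4
= 46

46


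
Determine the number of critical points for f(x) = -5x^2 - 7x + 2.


Find where f'(x) = 0:
f'(x) = -10x - 7
Set f'(x) = 0:
-10x - 7 = 0
x = 7 / (-10) = -7/10
This is a linear equation in x, so there is exactly one solution.
Number of critical points: 1

1


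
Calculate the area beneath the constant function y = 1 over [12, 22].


The area under a constant function y = 1 is a rectangle.
Width = 22 - 12 = 10
Height = 1
Area = width * height
= 10 * 1
= 10

10


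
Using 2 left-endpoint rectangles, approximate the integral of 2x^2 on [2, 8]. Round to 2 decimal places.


Left Riemann sum uses left endpoints of each subinterval.
Interval: [2, 8], n = 2
dx = (8 - 2) / 2 = 3
Left endpoints: [2, 5]
f values: [8, 50]
Sum = dx * (sum of f values)
= 3 * 58
= 174 = 174.00

174.00


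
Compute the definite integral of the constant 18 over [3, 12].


The integral of a constant k over [a, b] equals k * (b - a).
integral from 3 to 12 of 18 dx
= 18 * (12 - 3)
= 18 * 9
= 162

162


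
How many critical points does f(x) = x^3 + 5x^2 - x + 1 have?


Find where f'(x) = 0:
f(x) = x^3 + 5x^2 - x + 1
f'(x) = 3x^2 + 10x - 1
This is a quadratic in x. Use the discriminant to count real roots.
Discriminant = (10)^2 - 4 * 3 * (-1)
= 100 - (-12)
= 112
Since discriminant > 0, f'(x) = 0 has 2 real solutions.
Number of critical points: 2

2


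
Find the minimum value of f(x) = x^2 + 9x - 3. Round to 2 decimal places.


For a quadratic f(x) = ax^2 + bx + c with a > 0, the minimum is at the vertex.
Vertex x-coordinate: x = -b/(2a)
x = -(9) / (2 * 1)
x = -9/2
Substitute back to find the minimum value:
f(-9/2) = 1 * (-9/2)^2 + 9 * (-9/2) - 3
= 81/4 - 81/2 - 3
= -93/4 = -23.25

-23.25


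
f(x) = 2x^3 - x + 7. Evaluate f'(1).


Differentiate f(x) = 2x^3 - x + 7 term by term:
f'(x) = 6x^2 - 1
Substitute x = 1:
f'(1) = 6 * 1^2 + 0 * 1 - 1
= 6 + 0 - 1
= 5

5


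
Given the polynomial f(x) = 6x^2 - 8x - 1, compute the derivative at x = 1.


Differentiate term by term using power and sum rules:
f(x) = 6x^2 - 8x - 1
f'(x) = 12x - 8
Substitute x = 1:
f'(1) = 12 * 1 - 8
= 12 - 8
= 4

4


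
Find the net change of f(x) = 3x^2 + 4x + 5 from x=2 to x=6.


Net change = f(b) - f(a)
f(x) = 3x^2 + 4x + 5
Compute f(6):
f(6) = 3 * 6^2 + 4 * 6 + 5
= 108 + 24 + 5
= 137
Compute f(2):
f(2) = 3 * 2^2 + 4 * 2 + 5
= 12 + 8 + 5
= 25
Net change = 137 - 25 = 112

112


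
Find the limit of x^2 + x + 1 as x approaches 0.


Since polynomials are continuous, we use direct substitution.
lim(x->0) of x^2 + x + 1
= 1 * 0^2 + 1 * 0 + 1
= 0 + 0 + 1
= 1

1


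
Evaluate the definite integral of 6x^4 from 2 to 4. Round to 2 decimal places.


Find the antiderivative of 6x^4:
F(x) = 6/5 * x^5
Apply the Fundamental Theorem of Calculus:
F(4) - F(2)
= 6/5 * 4^5 - 6/5 * 2^5
= 6/5 * (1024 - 32)
= 6/5 * 992
= 5952/5 = 1190.40

1190.40


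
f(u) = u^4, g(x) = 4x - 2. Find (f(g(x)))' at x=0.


Using the chain rule: (f(g(x)))' = f'(g(x)) * g'(x)
First, find g(0):
g(0) = 4 * 0 - 2 = -2
Next, f'(u) = 4u^3
And g'(x) = 4
So f'(g(0)) * g'(0)
= 4 * (-2)^3 * 4
= 4 * (-8) * 4
= -128

-128


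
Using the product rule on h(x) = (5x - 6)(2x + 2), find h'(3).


Let u(x) = 5x - 6 and v(x) = 2x + 2
u'(x) = 5
v'(x) = 2
Product rule: h'(x) = u'(x)*v(x) + u(x)*v'(x)
= 5 * (2x + 2) + (5x - 6) * 2
At x = 3:
u(3) = 5 * 3 - 6 = 9
v(3) = 2 * 3 + 2 = 8
h'(3) = 5 * 8 + 9 * 2
= 40 + 18
= 58

58


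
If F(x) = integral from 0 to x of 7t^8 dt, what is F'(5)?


By the Fundamental Theorem of Calculus (Part 1):
If F(x) = integral from 0 to x of f(t) dt, then F'(x) = f(x)
Here f(t) = 7t^8
So F'(x) = 7x^8
Evaluate at x = 5:
F'(5) = 7 * 5^8
= 7 * 390625
= 2734375

2734375


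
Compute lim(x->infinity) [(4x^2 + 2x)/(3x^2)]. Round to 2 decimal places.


For limits at infinity with equal-degree polynomials,
we compare leading coefficients.
Numerator leading term: 4x^2
Denominator leading term: 3x^2
Divide both by x^2:
lim = (4 + 2/x) / (3)
As x -> infinity, the 1/x and 1/x^2 terms vanish:
= 4/3 ≈ 1.33

1.33


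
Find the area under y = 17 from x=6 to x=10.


The area under a constant function y = 17 is a rectangle.
Width = 10 - 6 = 4
Height = 17
Area = width * height
= 4 * 17
= 68

68


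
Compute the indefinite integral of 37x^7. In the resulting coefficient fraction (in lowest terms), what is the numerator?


Apply the power rule for integration:
integral of ax^n dx = a/(n+1) * x^(n+1) + C
integral of 37x^7 dx
= 37/8 * x^8 + C
The coefficient in lowest terms is 37/8, and its numerator is 37

37


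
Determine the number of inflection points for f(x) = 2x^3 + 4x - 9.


Inflection points occur where f''(x) = 0 and concavity changes.
f(x) = 2x^3 + 4x - 9
f'(x) = 6x^2 + 4
f''(x) = 12x
Set f''(x) = 0:
12x = 0
x = 0 / 12 = 0
Since f''(x) is linear (degree 1), it changes sign at this point.
Therefore there is exactly 1 inflection point.

1


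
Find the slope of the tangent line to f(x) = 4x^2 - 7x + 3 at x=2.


The slope of the tangent line equals f'(x) at the point.
f(x) = 4x^2 - 7x + 3
f'(x) = 8x - 7
At x = 2:
f'(2) = 8 * 2 - 7
= 16 - 7
= 9

9


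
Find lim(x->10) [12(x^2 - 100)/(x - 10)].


Direct substitution gives 0/0, so we factor the numerator.
Factor: 12(x^2 - 100) = 12 * (x - 10)(x + 10)
Cancel the common factor (x - 10):
12(x^2 - 100)/(x - 10) = 12 * (x + 10)
Now substitute x = 10:
= 12 * (10 + 10) = 240

240


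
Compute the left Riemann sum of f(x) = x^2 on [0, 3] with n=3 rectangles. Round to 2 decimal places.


Left Riemann sum uses left endpoints of each subinterval.
Interval: [0, 3], n = 3
dx = (3 - 0) / 3 = 1
Left endpoints: [0, 1, 2]
f values: [0, 1, 4]
Sum = dx * (sum of f values)
= 1 * 5
= 5 = 5.00

5.00


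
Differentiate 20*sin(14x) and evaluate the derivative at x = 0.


Apply the chain rule to differentiate 20*sin(14x):
d/dx [20*sin(14x)]
= 20 * cos(14x) * d/dx(14x)
= 20 * 14 * cos(14x)
= 280 * cos(14x)
Evaluate at x = 0:
= 280 * cos(0)
= 280 * 1
= 280

280


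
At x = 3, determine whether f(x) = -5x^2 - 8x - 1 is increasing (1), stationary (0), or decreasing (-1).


Compute f'(x) to determine behavior:
f'(x) = -10x - 8
f'(3) = -10 * 3 - 8
= -30 - 8
= -38
Since f'(3) < 0, the function is decreasing (-1)

-1


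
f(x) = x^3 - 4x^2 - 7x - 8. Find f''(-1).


First derivative:
f'(x) = 3x^2 - 8x - 7
Second derivative:
f''(x) = 6x - 8
Substitute x = -1:
f''(-1) = 6 * (-1) - 8
= -6 - 8
= -14

-14


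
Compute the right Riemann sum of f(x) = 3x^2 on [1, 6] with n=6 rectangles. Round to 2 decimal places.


Right Riemann sum uses right endpoints of each subinterval.
Interval: [1, 6], n = 6
dx = (6 - 1) / 6 = 5/6
Right endpoints: [11/6, 8/3, 7/2, 13/3, 31/6, 6]
f values: [121/12, 64/3, 147/4, 169/3, 961/12, 108]
Sum = dx * (sum of f values)
= 5/6 * 3751/12
= 18755/72 ≈ 260.49

260.49


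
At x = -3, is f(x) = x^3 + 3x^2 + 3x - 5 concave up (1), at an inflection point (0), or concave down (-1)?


Concavity is determined by the sign of f''(x).
f(x) = x^3 + 3x^2 + 3x - 5
f'(x) = 3x^2 + 6x + 3
f''(x) = 6x + 6
f''(-3) = 6 * (-3) + 6
= -18 + 6
= -12
Since f''(-3) < 0, the function is concave down (-1)

-1


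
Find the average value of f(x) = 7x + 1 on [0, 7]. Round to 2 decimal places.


Average value = 1/(b-a) * integral from a to b of f(x) dx
First compute the integral of 7x + 1:
F(x) = (7/2)x^2 + x
F(7) = 7/2 * 49 + 1 * 7 = 357/2
F(0) = 7/2 * 0 + 1 * 0 = 0
Integral = 357/2 - 0 = 357/2
Average = (357/2) / (7 - 0) = (357/2) / 7
= 51/2 = 25.50

25.50


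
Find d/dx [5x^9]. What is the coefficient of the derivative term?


We apply the power rule: d/dx [ax^n] = a*n * x^(n-1)
d/dx [5x^9]
= 5 * 9 * x^(9-1)
= 45x^8
The coefficient is 45

45


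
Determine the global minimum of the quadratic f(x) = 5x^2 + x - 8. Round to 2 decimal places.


For a quadratic f(x) = ax^2 + bx + c with a > 0, the minimum is at the vertex.
Vertex x-coordinate: x = -b/(2a)
x = -(1) / (2 * 5)
x = -1/10
Substitute back to find the minimum value:
f(-1/10) = 5 * (-1/10)^2 + 1 * (-1/10) - 8
= 1/20 - 1/10 - 8
= -161/20 = -8.05

-8.05


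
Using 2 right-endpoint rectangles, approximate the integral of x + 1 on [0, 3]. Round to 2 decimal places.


Right Riemann sum uses right endpoints of each subinterval.
Interval: [0, 3], n = 2
dx = (3 - 0) / 2 = 3/2
Right endpoints: [3/2, 3]
f values: [5/2, 4]
Sum = dx * (sum of f values)
= 3/2 * 13/2
= 39/4 = 9.75

9.75


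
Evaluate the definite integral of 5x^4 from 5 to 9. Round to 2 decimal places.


Find the antiderivative of 5x^4:
F(x) = 5/5 * x^5
Apply the Fundamental Theorem of Calculus:
F(9) - F(5)
= 5/5 * 9^5 - 5/5 * 5^5
= 5/5 * (59049 - 3125)
= 5/5 * 55924
= 55924 = 55924.00

55924.00


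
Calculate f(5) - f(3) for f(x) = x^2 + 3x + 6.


Net change = f(b) - f(a)
f(x) = x^2 + 3x + 6
Compute f(5):
f(5) = 1 * 5^2 + 3 * 5 + 6
= 25 + 15 + 6
= 46
Compute f(3):
f(3) = 1 * 3^2 + 3 * 3 + 6
= 9 + 9 + 6
= 24
Net change = 46 - 24 = 22

22


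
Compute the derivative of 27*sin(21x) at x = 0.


Apply the chain rule to differentiate 27*sin(21x):
d/dx [27*sin(21x)]
= 27 * cos(21x) * d/dx(21x)
= 27 * 21 * cos(21x)
= 567 * cos(21x)
Evaluate at x = 0:
= 567 * cos(0)
= 567 * 1
= 567

567


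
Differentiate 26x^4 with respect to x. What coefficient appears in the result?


We apply the power rule: d/dx [ax^n] = a*n * x^(n-1)
d/dx [26x^4]
= 26 * 4 * x^(4-1)
= 104x^3
The coefficient is 104

104


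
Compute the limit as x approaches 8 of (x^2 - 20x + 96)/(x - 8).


Direct substitution gives 0/0, so we factor the numerator.
Factor: (x^2 - 20x + 96) = (x - 8)(x - 12)
Cancel the common factor (x - 8):
(x^2 - 20x + 96)/(x - 8) = (x - 12)
Now substitute x = 8:
= (8) - (12) = -4

-4


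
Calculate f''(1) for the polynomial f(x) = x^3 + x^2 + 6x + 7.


First derivative:
f'(x) = 3x^2 + 2x + 6
Second derivative:
f''(x) = 6x + 2
Substitute x = 1:
f''(1) = 6 * 1 + 2
= 6 + 2
= 8

8


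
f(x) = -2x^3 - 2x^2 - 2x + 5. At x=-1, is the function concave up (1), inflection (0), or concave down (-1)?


Concavity is determined by the sign of f''(x).
f(x) = -2x^3 - 2x^2 - 2x + 5
f'(x) = -6x^2 - 4x - 2
f''(x) = -12x - 4
f''(-1) = -12 * (-1) - 4
= 12 - 4
= 8
Since f''(-1) > 0, the function is concave up (1)

1


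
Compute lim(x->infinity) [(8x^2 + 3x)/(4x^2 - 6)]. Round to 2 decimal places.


For limits at infinity with equal-degree polynomials,
we compare leading coefficients.
Numerator leading term: 8x^2
Denominator leading term: 4x^2
Divide both by x^2:
lim = (8 + 3/x) / (4 - 6/x^2)
As x -> infinity, the 1/x and 1/x^2 terms vanish:
= 8/4 = 2 = 2.00

2.00


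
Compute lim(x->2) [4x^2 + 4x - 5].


Since polynomials are continuous, we use direct substitution.
lim(x->2) of 4x^2 + 4x - 5
= 4 * 2^2 + 4 * 2 - 5
= 16 + 8 - 5
= 19

19


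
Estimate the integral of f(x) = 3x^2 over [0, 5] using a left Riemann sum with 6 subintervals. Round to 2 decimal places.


Left Riemann sum uses left endpoints of each subinterval.
Interval: [0, 5], n = 6
dx = (5 - 0) / 6 = 5/6
Left endpoints: [0, 5/6, 5/3, 5/2, 10/3, 25/6]
f values: [0, 25/12, 25/3, 75/4, 100/3, 625/12]
Sum = dx * (sum of f values)
= 5/6 * 1375/12
= 6875/72 ≈ 95.49

95.49


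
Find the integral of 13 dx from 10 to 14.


The integral of a constant k over [a, b] equals k * (b - a).
integral from 10 to 14 of 13 dx
= 13 * (14 - 10)
= 13 * 4
= 52

52


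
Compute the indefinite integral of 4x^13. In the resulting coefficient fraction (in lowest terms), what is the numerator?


Apply the power rule for integration:
integral of ax^n dx = a/(n+1) * x^(n+1) + C
integral of 4x^13 dx
= 4/14 * x^14 + C
= 2/7 * x^14 + C
The coefficient in lowest terms is 2/7, and its numerator is 2

2


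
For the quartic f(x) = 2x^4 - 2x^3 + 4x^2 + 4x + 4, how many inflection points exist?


Inflection points occur where f''(x) = 0 and concavity changes.
f(x) = 2x^4 - 2x^3 + 4x^2 + 4x + 4
f'(x) = 8x^3 - 6x^2 + 8x + 4
f''(x) = 24x^2 - 12x + 8
This is a quadratic in x. Use the discriminant to count real roots.
Discriminant = (-12)^2 - 4 * 24 * 8
= 144 - 768
= -624
Since discriminant < 0, f''(x) = 0 has no real solutions.
Number of inflection points: 0

0


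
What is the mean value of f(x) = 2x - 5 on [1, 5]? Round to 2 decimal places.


Average value = 1/(b-a) * integral from a to b of f(x) dx
First compute the integral of 2x - 5:
F(x) = x^2 - 5x
F(5) = 1 * 25 - 5 * 5 = 0
F(1) = 1 * 1 - 5 * 1 = -4
Integral = 0 - (-4) = 4
Average = 4 / (5 - 1) = 4 / 4
= 1 = 1.00

1.00


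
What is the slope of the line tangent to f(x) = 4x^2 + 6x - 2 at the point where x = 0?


The slope of the tangent line equals f'(x) at the point.
f(x) = 4x^2 + 6x - 2
f'(x) = 8x + 6
At x = 0:
f'(0) = 8 * 0 + 6
= 0 + 6
= 6

6


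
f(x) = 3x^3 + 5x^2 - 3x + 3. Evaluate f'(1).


Differentiate f(x) = 3x^3 + 5x^2 - 3x + 3 term by term:
f'(x) = 9x^2 + 10x - 3
Substitute x = 1:
f'(1) = 9 * 1^2 + 10 * 1 - 3
= 9 + 10 - 3
= 16

16


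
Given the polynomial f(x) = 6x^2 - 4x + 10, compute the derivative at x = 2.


Differentiate term by term using power and sum rules:
f(x) = 6x^2 - 4x + 10
f'(x) = 12x - 4
Substitute x = 2:
f'(2) = 12 * 2 - 4
= 24 - 4
= 20

20


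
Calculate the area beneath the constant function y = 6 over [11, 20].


The area under a constant function y = 6 is a rectangle.
Width = 20 - 11 = 9
Height = 6
Area = width * height
= 9 * 6
= 54

54


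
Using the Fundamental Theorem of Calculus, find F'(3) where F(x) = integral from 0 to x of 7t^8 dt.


By the Fundamental Theorem of Calculus (Part 1):
If F(x) = integral from 0 to x of f(t) dt, then F'(x) = f(x)
Here f(t) = 7t^8
So F'(x) = 7x^8
Evaluate at x = 3:
F'(3) = 7 * 3^8
= 7 * 6561
= 45927

45927


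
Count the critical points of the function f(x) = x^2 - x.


Find where f'(x) = 0:
f'(x) = 2x - 1
Set f'(x) = 0:
2x - 1 = 0
x = 1 / 2 = 1/2
This is a linear equation in x, so there is exactly one solution.
Number of critical points: 1

1


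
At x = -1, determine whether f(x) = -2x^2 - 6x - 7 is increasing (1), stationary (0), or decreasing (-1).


Compute f'(x) to determine behavior:
f'(x) = -4x - 6
f'(-1) = -4 * (-1) - 6
= 4 - 6
= -2
Since f'(-1) < 0, the function is decreasing (-1)

-1


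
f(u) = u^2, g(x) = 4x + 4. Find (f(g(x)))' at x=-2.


Using the chain rule: (f(g(x)))' = f'(g(x)) * g'(x)
First, find g(-2):
g(-2) = 4 * (-2) + 4 = -4
Next, f'(u) = 2u
And g'(x) = 4
So f'(g(-2)) * g'(-2)
= 2 * (-4) * 4
= -32

-32


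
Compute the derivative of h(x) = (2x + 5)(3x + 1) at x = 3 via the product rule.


Let u(x) = 2x + 5 and v(x) = 3x + 1
u'(x) = 2
v'(x) = 3
Product rule: h'(x) = u'(x)*v(x) + u(x)*v'(x)
= 2 * (3x + 1) + (2x + 5) * 3
At x = 3:
u(3) = 2 * 3 + 5 = 11
v(3) = 3 * 3 + 1 = 10
h'(3) = 2 * 10 + 11 * 3
= 20 + 33
= 53

53


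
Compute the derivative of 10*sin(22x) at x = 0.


Apply the chain rule to differentiate 10*sin(22x):
d/dx [10*sin(22x)]
= 10 * cos(22x) * d/dx(22x)
= 10 * 22 * cos(22x)
= 220 * cos(22x)
Evaluate at x = 0:
= 220 * cos(0)
= 220 * 1
= 220

220


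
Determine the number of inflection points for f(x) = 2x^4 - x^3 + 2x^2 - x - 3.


Inflection points occur where f''(x) = 0 and concavity changes.
f(x) = 2x^4 - x^3 + 2x^2 - x - 3
f'(x) = 8x^3 - 3x^2 + 4x - 1
f''(x) = 24x^2 - 6x + 4
This is a quadratic in x. Use the discriminant to count real roots.
Discriminant = (-6)^2 - 4 * 24 * 4
= 36 - 384
= -348
Since discriminant < 0, f''(x) = 0 has no real solutions.
Number of inflection points: 0

0


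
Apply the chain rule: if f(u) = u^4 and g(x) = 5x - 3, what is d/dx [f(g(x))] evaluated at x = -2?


Using the chain rule: (f(g(x)))' = f'(g(x)) * g'(x)
First, find g(-2):
g(-2) = 5 * (-2) - 3 = -13
Next, f'(u) = 4u^3
And g'(x) = 5
So f'(g(-2)) * g'(-2)
= 4 * (-13)^3 * 5
= 4 * (-2197) * 5
= -43940

-43940


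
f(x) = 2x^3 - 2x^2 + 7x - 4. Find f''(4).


First derivative:
f'(x) = 6x^2 - 4x + 7
Second derivative:
f''(x) = 12x - 4
Substitute x = 4:
f''(4) = 12 * 4 - 4
= 48 - 4
= 44

44


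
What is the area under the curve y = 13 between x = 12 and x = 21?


The area under a constant function y = 13 is a rectangle.
Width = 21 - 12 = 9
Height = 13
Area = width * height
= 9 * 13
= 117

117


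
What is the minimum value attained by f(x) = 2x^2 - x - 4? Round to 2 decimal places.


For a quadratic f(x) = ax^2 + bx + c with a > 0, the minimum is at the vertex.
Vertex x-coordinate: x = -b/(2a)
x = -(-1) / (2 * 2)
x = 1/4
Substitute back to find the minimum value:
f(1/4) = 2 * (1/4)^2 - 1 * (1/4) - 4
= 1/8 - 1/4 - 4
= -33/8 ≈ -4.13

-4.13


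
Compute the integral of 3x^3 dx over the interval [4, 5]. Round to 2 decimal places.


Find the antiderivative of 3x^3:
F(x) = 3/4 * x^4
Apply the Fundamental Theorem of Calculus:
F(5) - F(4)
= 3/4 * 5^4 - 3/4 * 4^4
= 3/4 * (625 - 256)
= 3/4 * 369
= 1107/4 = 276.75

276.75


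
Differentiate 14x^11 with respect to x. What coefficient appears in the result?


We apply the power rule: d/dx [ax^n] = a*n * x^(n-1)
d/dx [14x^11]
= 14 * 11 * x^(11-1)
= 154x^10
The coefficient is 154

154


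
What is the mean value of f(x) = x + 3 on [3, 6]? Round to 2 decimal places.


Average value = 1/(b-a) * integral from a to b of f(x) dx
First compute the integral of x + 3:
F(x) = (1/2)x^2 + 3x
F(6) = 1/2 * 36 + 3 * 6 = 36
F(3) = 1/2 * 9 + 3 * 3 = 27/2
Integral = 36 - 27/2 = 45/2
Average = (45/2) / (6 - 3) = (45/2) / 3
= 15/2 = 7.50

7.50


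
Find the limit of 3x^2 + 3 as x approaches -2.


Since polynomials are continuous, we use direct substitution.
lim(x->-2) of 3x^2 + 3
= 3 * (-2)^2 + 0 * (-2) + 3
= 12 + 0 + 3
= 15

15


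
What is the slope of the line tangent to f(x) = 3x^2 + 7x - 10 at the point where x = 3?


The slope of the tangent line equals f'(x) at the point.
f(x) = 3x^2 + 7x - 10
f'(x) = 6x + 7
At x = 3:
f'(3) = 6 * 3 + 7
= 18 + 7
= 25

25


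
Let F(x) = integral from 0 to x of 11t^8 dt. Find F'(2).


By the Fundamental Theorem of Calculus (Part 1):
If F(x) = integral from 0 to x of f(t) dt, then F'(x) = f(x)
Here f(t) = 11t^8
So F'(x) = 11x^8
Evaluate at x = 2:
F'(2) = 11 * 2^8
= 11 * 256
= 2816

2816


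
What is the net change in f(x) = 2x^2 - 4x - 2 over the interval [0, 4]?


Net change = f(b) - f(a)
f(x) = 2x^2 - 4x - 2
Compute f(4):
f(4) = 2 * 4^2 - 4 * 4 - 2
= 32 - 16 - 2
= 14
Compute f(0):
f(0) = 2 * 0^2 - 4 * 0 - 2
= 0 + 0 - 2
= -2
Net change = 14 - (-2) = 16

16


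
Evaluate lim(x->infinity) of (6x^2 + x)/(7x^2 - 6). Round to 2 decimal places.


For limits at infinity with equal-degree polynomials,
we compare leading coefficients.
Numerator leading term: 6x^2
Denominator leading term: 7x^2
Divide both by x^2:
lim = (6 + 1/x) / (7 - 6/x^2)
As x -> infinity, the 1/x and 1/x^2 terms vanish:
= 6/7 ≈ 0.86

0.86


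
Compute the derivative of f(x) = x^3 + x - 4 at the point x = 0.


Differentiate f(x) = x^3 + x - 4 term by term:
f'(x) = 3x^2 + 1
Substitute x = 0:
f'(0) = 3 * 0^2 + 0 * 0 + 1
= 0 + 0 + 1
= 1

1


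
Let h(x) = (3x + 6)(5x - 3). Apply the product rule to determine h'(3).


Let u(x) = 3x + 6 and v(x) = 5x - 3
u'(x) = 3
v'(x) = 5
Product rule: h'(x) = u'(x)*v(x) + u(x)*v'(x)
= 3 * (5x - 3) + (3x + 6) * 5
At x = 3:
u(3) = 3 * 3 + 6 = 15
v(3) = 5 * 3 - 3 = 12
h'(3) = 3 * 12 + 15 * 5
= 36 + 75
= 111

111


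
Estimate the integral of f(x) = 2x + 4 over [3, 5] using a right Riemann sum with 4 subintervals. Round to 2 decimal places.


Right Riemann sum uses right endpoints of each subinterval.
Interval: [3, 5], n = 4
dx = (5 - 3) / 4 = 1/2
Right endpoints: [7/2, 4, 9/2, 5]
f values: [11, 12, 13, 14]
Sum = dx * (sum of f values)
= 1/2 * 50
= 25 = 25.00

25.00


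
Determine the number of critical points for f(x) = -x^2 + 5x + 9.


Find where f'(x) = 0:
f'(x) = -2x + 5
Set f'(x) = 0:
-2x + 5 = 0
x = -5 / (-2) = 5/2
This is a linear equation in x, so there is exactly one solution.
Number of critical points: 1

1


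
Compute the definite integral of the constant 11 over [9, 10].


The integral of a constant k over [a, b] equals k * (b - a).
integral from 9 to 10 of 11 dx
= 11 * (10 - 9)
= 11 * 1
= 11

11


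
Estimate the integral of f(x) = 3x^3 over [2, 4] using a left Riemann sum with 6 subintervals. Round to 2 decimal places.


Left Riemann sum uses left endpoints of each subinterval.
Interval: [2, 4], n = 6
dx = (4 - 2) / 6 = 1/3
Left endpoints: [2, 7/3, 8/3, 3, 10/3, 11/3]
f values: [24, 343/9, 512/9, 81, 1000/9, 1331/9]
Sum = dx * (sum of f values)
= 1/3 * 459
= 153 = 153.00

153.00


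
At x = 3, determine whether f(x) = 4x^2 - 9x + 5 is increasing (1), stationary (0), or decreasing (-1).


Compute f'(x) to determine behavior:
f'(x) = 8x - 9
f'(3) = 8 * 3 - 9
= 24 - 9
= 15
Since f'(3) > 0, the function is increasing (1)

1


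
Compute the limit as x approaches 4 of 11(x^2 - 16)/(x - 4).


Direct substitution gives 0/0, so we factor the numerator.
Factor: 11(x^2 - 16) = 11 * (x - 4)(x + 4)
Cancel the common factor (x - 4):
11(x^2 - 16)/(x - 4) = 11 * (x + 4)
Now substitute x = 4:
= 11 * (4 + 4) = 88

88


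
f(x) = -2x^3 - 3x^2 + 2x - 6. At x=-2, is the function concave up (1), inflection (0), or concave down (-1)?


Concavity is determined by the sign of f''(x).
f(x) = -2x^3 - 3x^2 + 2x - 6
f'(x) = -6x^2 - 6x + 2
f''(x) = -12x - 6
f''(-2) = -12 * (-2) - 6
= 24 - 6
= 18
Since f''(-2) > 0, the function is concave up (1)

1


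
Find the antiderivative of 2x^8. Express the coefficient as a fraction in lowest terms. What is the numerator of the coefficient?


Apply the power rule for integration:
integral of ax^n dx = a/(n+1) * x^(n+1) + C
integral of 2x^8 dx
= 2/9 * x^9 + C
The coefficient in lowest terms is 2/9, and its numerator is 2

2


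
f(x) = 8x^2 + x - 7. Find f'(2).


Differentiate term by term using power and sum rules:
f(x) = 8x^2 + x - 7
f'(x) = 16x + 1
Substitute x = 2:
f'(2) = 16 * 2 + 1
= 32 + 1
= 33

33


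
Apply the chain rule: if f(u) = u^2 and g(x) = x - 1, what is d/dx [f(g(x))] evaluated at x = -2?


Using the chain rule: (f(g(x)))' = f'(g(x)) * g'(x)
First, find g(-2):
g(-2) = 1 * (-2) - 1 = -3
Next, f'(u) = 2u
And g'(x) = 1
So f'(g(-2)) * g'(-2)
= 2 * (-3) * 1
= -6

-6


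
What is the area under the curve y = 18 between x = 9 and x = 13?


The area under a constant function y = 18 is a rectangle.
Width = 13 - 9 = 4
Height = 18
Area = width * height
= 4 * 18
= 72

72


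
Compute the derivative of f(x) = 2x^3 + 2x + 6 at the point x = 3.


Differentiate f(x) = 2x^3 + 2x + 6 term by term:
f'(x) = 6x^2 + 2
Substitute x = 3:
f'(3) = 6 * 3^2 + 0 * 3 + 2
= 54 + 0 + 2
= 56

56


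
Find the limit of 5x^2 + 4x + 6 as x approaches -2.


Since polynomials are continuous, we use direct substitution.
lim(x->-2) of 5x^2 + 4x + 6
= 5 * (-2)^2 + 4 * (-2) + 6
= 20 - 8 + 6
= 18

18


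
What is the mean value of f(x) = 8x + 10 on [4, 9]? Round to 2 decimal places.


Average value = 1/(b-a) * integral from a to b of f(x) dx
First compute the integral of 8x + 10:
F(x) = 4x^2 + 10x
F(9) = 4 * 81 + 10 * 9 = 414
F(4) = 4 * 16 + 10 * 4 = 104
Integral = 414 - 104 = 310
Average = 310 / (9 - 4) = 310 / 5
= 62 = 62.00

62.00


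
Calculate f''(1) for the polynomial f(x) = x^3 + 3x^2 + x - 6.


First derivative:
f'(x) = 3x^2 + 6x + 1
Second derivative:
f''(x) = 6x + 6
Substitute x = 1:
f''(1) = 6 * 1 + 6
= 6 + 6
= 12

12


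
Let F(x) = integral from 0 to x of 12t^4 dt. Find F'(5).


By the Fundamental Theorem of Calculus (Part 1):
If F(x) = integral from 0 to x of f(t) dt, then F'(x) = f(x)
Here f(t) = 12t^4
So F'(x) = 12x^4
Evaluate at x = 5:
F'(5) = 12 * 5^4
= 12 * 625
= 7500

7500


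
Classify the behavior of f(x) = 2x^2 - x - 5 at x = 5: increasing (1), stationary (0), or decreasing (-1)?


Compute f'(x) to determine behavior:
f'(x) = 4x - 1
f'(5) = 4 * 5 - 1
= 20 - 1
= 19
Since f'(5) > 0, the function is increasing (1)

1


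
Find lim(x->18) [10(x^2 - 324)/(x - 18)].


Direct substitution gives 0/0, so we factor the numerator.
Factor: 10(x^2 - 324) = 10 * (x - 18)(x + 18)
Cancel the common factor (x - 18):
10(x^2 - 324)/(x - 18) = 10 * (x + 18)
Now substitute x = 18:
= 10 * (18 + 18) = 360

360


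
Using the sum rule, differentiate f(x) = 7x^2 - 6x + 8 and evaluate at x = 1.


Differentiate term by term using power and sum rules:
f(x) = 7x^2 - 6x + 8
f'(x) = 14x - 6
Substitute x = 1:
f'(1) = 14 * 1 - 6
= 14 - 6
= 8

8


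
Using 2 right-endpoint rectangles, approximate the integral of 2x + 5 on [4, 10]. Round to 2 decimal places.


Right Riemann sum uses right endpoints of each subinterval.
Interval: [4, 10], n = 2
dx = (10 - 4) / 2 = 3
Right endpoints: [7, 10]
f values: [19, 25]
Sum = dx * (sum of f values)
= 3 * 44
= 132 = 132.00

132.00


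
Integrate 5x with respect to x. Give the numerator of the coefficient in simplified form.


Apply the power rule for integration:
integral of ax^n dx = a/(n+1) * x^(n+1) + C
integral of 5x dx
= 5/2 * x^2 + C
The coefficient in lowest terms is 5/2, and its numerator is 5

5


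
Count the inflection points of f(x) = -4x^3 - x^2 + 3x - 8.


Inflection points occur where f''(x) = 0 and concavity changes.
f(x) = -4x^3 - x^2 + 3x - 8
f'(x) = -12x^2 - 2x + 3
f''(x) = -24x - 2
Set f''(x) = 0:
-24x - 2 = 0
x = 2 / (-24) = -1/12
Since f''(x) is linear (degree 1), it changes sign at this point.
Therefore there is exactly 1 inflection point.

1


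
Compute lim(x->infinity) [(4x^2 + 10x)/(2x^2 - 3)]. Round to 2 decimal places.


For limits at infinity with equal-degree polynomials,
we compare leading coefficients.
Numerator leading term: 4x^2
Denominator leading term: 2x^2
Divide both by x^2:
lim = (4 + 10/x) / (2 - 3/x^2)
As x -> infinity, the 1/x and 1/x^2 terms vanish:
= 4/2 = 2 = 2.00

2.00


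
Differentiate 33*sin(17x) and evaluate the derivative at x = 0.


Apply the chain rule to differentiate 33*sin(17x):
d/dx [33*sin(17x)]
= 33 * cos(17x) * d/dx(17x)
= 33 * 17 * cos(17x)
= 561 * cos(17x)
Evaluate at x = 0:
= 561 * cos(0)
= 561 * 1
= 561

561


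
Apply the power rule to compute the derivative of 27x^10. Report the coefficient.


We apply the power rule: d/dx [ax^n] = a*n * x^(n-1)
d/dx [27x^10]
= 27 * 10 * x^(10-1)
= 270x^9
The coefficient is 270

270


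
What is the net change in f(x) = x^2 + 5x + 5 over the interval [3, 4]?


Net change = f(b) - f(a)
f(x) = x^2 + 5x + 5
Compute f(4):
f(4) = 1 * 4^2 + 5 * 4 + 5
= 16 + 20 + 5
= 41
Compute f(3):
f(3) = 1 * 3^2 + 5 * 3 + 5
= 9 + 15 + 5
= 29
Net change = 41 - 29 = 12

12


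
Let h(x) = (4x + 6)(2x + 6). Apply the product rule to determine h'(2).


Let u(x) = 4x + 6 and v(x) = 2x + 6
u'(x) = 4
v'(x) = 2
Product rule: h'(x) = u'(x)*v(x) + u(x)*v'(x)
= 4 * (2x + 6) + (4x + 6) * 2
At x = 2:
u(2) = 4 * 2 + 6 = 14
v(2) = 2 * 2 + 6 = 10
h'(2) = 4 * 10 + 14 * 2
= 40 + 28
= 68

68


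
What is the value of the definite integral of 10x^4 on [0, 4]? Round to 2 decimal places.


Find the antiderivative of 10x^4:
F(x) = 10/5 * x^5
Apply the Fundamental Theorem of Calculus:
F(4) - F(0)
= 10/5 * 4^5 - 10/5 * 0^5
= 10/5 * (1024 - 0)
= 10/5 * 1024
= 2048 = 2048.00

2048.00


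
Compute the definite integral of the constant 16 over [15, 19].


The integral of a constant k over [a, b] equals k * (b - a).
integral from 15 to 19 of 16 dx
= 16 * (19 - 15)
= 16 * 4
= 64

64


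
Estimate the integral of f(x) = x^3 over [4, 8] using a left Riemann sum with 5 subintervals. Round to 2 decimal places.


Left Riemann sum uses left endpoints of each subinterval.
Interval: [4, 8], n = 5
dx = (8 - 4) / 5 = 4/5
Left endpoints: [4, 24/5, 28/5, 32/5, 36/5]
f values: [64, 13824/125, 21952/125, 32768/125, 46656/125]
Sum = dx * (sum of f values)
= 4/5 * 4928/5
= 19712/25 = 788.48

788.48


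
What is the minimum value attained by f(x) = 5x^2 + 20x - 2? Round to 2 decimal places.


For a quadratic f(x) = ax^2 + bx + c with a > 0, the minimum is at the vertex.
Vertex x-coordinate: x = -b/(2a)
x = -(20) / (2 * 5)
x = -20/10 = -2
Substitute back to find the minimum value:
f(-2) = 5 * (-2)^2 + 20 * (-2) - 2
= 20 - 40 - 2
= -22 = -22.00

-22.00


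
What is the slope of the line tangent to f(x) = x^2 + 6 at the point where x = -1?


The slope of the tangent line equals f'(x) at the point.
f(x) = x^2 + 6
f'(x) = 2x
At x = -1:
f'(-1) = 2 * (-1) + 0
= -2 + 0
= -2

-2


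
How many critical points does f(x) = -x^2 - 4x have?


Find where f'(x) = 0:
f'(x) = -2x - 4
Set f'(x) = 0:
-2x - 4 = 0
x = 4 / (-2) = -2
This is a linear equation in x, so there is exactly one solution.
Number of critical points: 1

1


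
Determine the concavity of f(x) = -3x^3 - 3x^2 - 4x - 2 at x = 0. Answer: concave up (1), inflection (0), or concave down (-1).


Concavity is determined by the sign of f''(x).
f(x) = -3x^3 - 3x^2 - 4x - 2
f'(x) = -9x^2 - 6x - 4
f''(x) = -18x - 6
f''(0) = -18 * 0 - 6
= 0 - 6
= -6
Since f''(0) < 0, the function is concave down (-1)

-1


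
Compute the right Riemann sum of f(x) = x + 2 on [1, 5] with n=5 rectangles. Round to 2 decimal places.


Right Riemann sum uses right endpoints of each subinterval.
Interval: [1, 5], n = 5
dx = (5 - 1) / 5 = 4/5
Right endpoints: [9/5, 13/5, 17/5, 21/5, 5]
f values: [19/5, 23/5, 27/5, 31/5, 7]
Sum = dx * (sum of f values)
= 4/5 * 27
= 108/5 = 21.60

21.60


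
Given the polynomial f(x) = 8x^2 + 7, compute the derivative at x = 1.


Differentiate term by term using power and sum rules:
f(x) = 8x^2 + 7
f'(x) = 16x
Substitute x = 1:
f'(1) = 16 * 1 + 0
= 16 + 0
= 16

16


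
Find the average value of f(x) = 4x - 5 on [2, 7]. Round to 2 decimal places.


Average value = 1/(b-a) * integral from a to b of f(x) dx
First compute the integral of 4x - 5:
F(x) = 2x^2 - 5x
F(7) = 2 * 49 - 5 * 7 = 63
F(2) = 2 * 4 - 5 * 2 = -2
Integral = 63 - (-2) = 65
Average = 65 / (7 - 2) = 65 / 5
= 13 = 13.00

13.00


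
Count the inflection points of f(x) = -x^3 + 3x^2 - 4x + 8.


Inflection points occur where f''(x) = 0 and concavity changes.
f(x) = -x^3 + 3x^2 - 4x + 8
f'(x) = -3x^2 + 6x - 4
f''(x) = -6x + 6
Set f''(x) = 0:
-6x + 6 = 0
x = -6 / (-6) = 1
Since f''(x) is linear (degree 1), it changes sign at this point.
Therefore there is exactly 1 inflection point.

1


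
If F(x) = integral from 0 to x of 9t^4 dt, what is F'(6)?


By the Fundamental Theorem of Calculus (Part 1):
If F(x) = integral from 0 to x of f(t) dt, then F'(x) = f(x)
Here f(t) = 9t^4
So F'(x) = 9x^4
Evaluate at x = 6:
F'(6) = 9 * 6^4
= 9 * 1296
= 11664

11664


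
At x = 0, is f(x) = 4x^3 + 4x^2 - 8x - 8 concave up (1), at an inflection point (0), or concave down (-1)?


Concavity is determined by the sign of f''(x).
f(x) = 4x^3 + 4x^2 - 8x - 8
f'(x) = 12x^2 + 8x - 8
f''(x) = 24x + 8
f''(0) = 24 * 0 + 8
= 0 + 8
= 8
Since f''(0) > 0, the function is concave up (1)

1


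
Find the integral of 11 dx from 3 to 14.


The integral of a constant k over [a, b] equals k * (b - a).
integral from 3 to 14 of 11 dx
= 11 * (14 - 3)
= 11 * 11
= 121

121


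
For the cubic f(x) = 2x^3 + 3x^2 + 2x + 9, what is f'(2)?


Differentiate f(x) = 2x^3 + 3x^2 + 2x + 9 term by term:
f'(x) = 6x^2 + 6x + 2
Substitute x = 2:
f'(2) = 6 * 2^2 + 6 * 2 + 2
= 24 + 12 + 2
= 38

38


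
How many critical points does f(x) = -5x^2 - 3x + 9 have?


Find where f'(x) = 0:
f'(x) = -10x - 3
Set f'(x) = 0:
-10x - 3 = 0
x = 3 / (-10) = -3/10
This is a linear equation in x, so there is exactly one solution.
Number of critical points: 1

1


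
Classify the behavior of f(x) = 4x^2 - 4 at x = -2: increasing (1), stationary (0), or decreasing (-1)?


Compute f'(x) to determine behavior:
f'(x) = 8x
f'(-2) = 8 * (-2) + 0
= -16 + 0
= -16
Since f'(-2) < 0, the function is decreasing (-1)

-1


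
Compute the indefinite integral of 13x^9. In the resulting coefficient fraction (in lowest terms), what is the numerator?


Apply the power rule for integration:
integral of ax^n dx = a/(n+1) * x^(n+1) + C
integral of 13x^9 dx
= 13/10 * x^10 + C
The coefficient in lowest terms is 13/10, and its numerator is 13

13


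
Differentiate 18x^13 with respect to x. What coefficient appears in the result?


We apply the power rule: d/dx [ax^n] = a*n * x^(n-1)
d/dx [18x^13]
= 18 * 13 * x^(13-1)
= 234x^12
The coefficient is 234

234


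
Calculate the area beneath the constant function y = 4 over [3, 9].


The area under a constant function y = 4 is a rectangle.
Width = 9 - 3 = 6
Height = 4
Area = width * height
= 6 * 4
= 24

24


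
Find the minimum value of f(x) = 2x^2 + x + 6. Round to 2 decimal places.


For a quadratic f(x) = ax^2 + bx + c with a > 0, the minimum is at the vertex.
Vertex x-coordinate: x = -b/(2a)
x = -(1) / (2 * 2)
x = -1/4
Substitute back to find the minimum value:
f(-1/4) = 2 * (-1/4)^2 + 1 * (-1/4) + 6
= 1/8 - 1/4 + 6
= 47/8 ≈ 5.88

5.88


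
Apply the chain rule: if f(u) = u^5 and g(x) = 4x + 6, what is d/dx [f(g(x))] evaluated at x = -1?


Using the chain rule: (f(g(x)))' = f'(g(x)) * g'(x)
First, find g(-1):
g(-1) = 4 * (-1) + 6 = 2
Next, f'(u) = 5u^4
And g'(x) = 4
So f'(g(-1)) * g'(-1)
= 5 * 2^4 * 4
= 5 * 16 * 4
= 320

320


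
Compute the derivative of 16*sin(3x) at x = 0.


Apply the chain rule to differentiate 16*sin(3x):
d/dx [16*sin(3x)]
= 16 * cos(3x) * d/dx(3x)
= 16 * 3 * cos(3x)
= 48 * cos(3x)
Evaluate at x = 0:
= 48 * cos(0)
= 48 * 1
= 48

48


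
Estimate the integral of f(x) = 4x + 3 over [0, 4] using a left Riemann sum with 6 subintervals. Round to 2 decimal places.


Left Riemann sum uses left endpoints of each subinterval.
Interval: [0, 4], n = 6
dx = (4 - 0) / 6 = 2/3
Left endpoints: [0, 2/3, 4/3, 2, 8/3, 10/3]
f values: [3, 17/3, 25/3, 11, 41/3, 49/3]
Sum = dx * (sum of f values)
= 2/3 * 58
= 116/3 ≈ 38.67

38.67
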